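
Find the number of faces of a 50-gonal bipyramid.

A bipyramid over an n-gon has 2n triangular faces and n + 2 vertices: V = 50 + 2 = 52, E = 3·50 = 150, F = 2·50 = 100.
Check: V − E + F = 52 − 150 + 100 = 2.

100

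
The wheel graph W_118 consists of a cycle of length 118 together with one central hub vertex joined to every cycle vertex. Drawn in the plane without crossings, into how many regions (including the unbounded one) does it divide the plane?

119

W_118 has V = 118 + 1 = 119 vertices and E = 2·118 = 236 edges.
By Euler's formula F = 2 − V + E = 2 − 119 + 236 = 119.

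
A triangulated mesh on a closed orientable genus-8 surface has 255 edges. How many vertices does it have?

χ = 2 − 2·8 = -14, and every face is a triangle so 3F = 2E.
F = 2E/3 = 170. Then V = -14 + E − F = -14 + 255 − 170 = 71.

71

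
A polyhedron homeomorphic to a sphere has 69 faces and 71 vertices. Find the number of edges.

Here V − E + F = 2.
E = V + F − (2) = 71 + 69 − (2) = 138.

138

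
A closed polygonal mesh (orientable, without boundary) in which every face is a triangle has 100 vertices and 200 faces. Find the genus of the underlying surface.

1

Every face is a triangle, so 2E = 3·200 = 600, giving E = 300.
χ = V − E + F = 100 − 300 + 200 = 0.
For a closed orientable surface χ = 2 − 2g, so g = (2 − (0))/2 = 1.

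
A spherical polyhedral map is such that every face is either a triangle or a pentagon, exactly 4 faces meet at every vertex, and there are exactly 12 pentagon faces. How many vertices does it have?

30

Let x be the number of triangles; then F = 12 + x.
Edge–face incidences: 2E = 5·12 + 3·x = 60 + 3x.
Every vertex has degree 4, so 4V = 2E.
Euler: V − E + F = 2 ⇒ (2E)/4 − E + (12 + x) = 2.
Multiply by 8: 2·(2E) − 4·(2E) + 8·(12 + x) = 16, i.e. 96 + 8x − 2·(60 + 3x) = 16.
Collecting terms: 2x − 24 = 16, so 2x = 40, so x = 20.
Then 2E = 60 + 3·20 = 120, so E = 60, V = 2E/4 = 30, F = 12 + 20 = 32.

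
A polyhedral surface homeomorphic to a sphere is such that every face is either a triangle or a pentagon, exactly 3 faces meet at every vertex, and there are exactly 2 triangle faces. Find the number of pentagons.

6

Let x be the number of pentagons; then F = 2 + x.
Edge–face incidences: 2E = 3·2 + 5·x = 6 + 5x.
Every vertex has degree 3, so 3V = 2E.
Euler: V − E + F = 2 ⇒ (2E)/3 − E + (2 + x) = 2.
Multiply by 6: 2·(2E) − 3·(2E) + 6·(2 + x) = 12, i.e. 12 + 6x − (6 + 5x) = 12.
Collecting terms: x + 6 = 12, so x = 6.
Then 2E = 6 + 5·6 = 36, so E = 18, V = 2E/3 = 12, F = 2 + 6 = 8.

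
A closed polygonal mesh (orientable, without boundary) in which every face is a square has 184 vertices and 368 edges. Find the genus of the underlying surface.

Every face is a square and each edge borders two faces, so 4F = 2·368, giving F = 184.
χ = V − E + F = 184 − 368 + 184 = 0.
For a closed orientable surface χ = 2 − 2g, so g = (2 − (0))/2 = 1.

1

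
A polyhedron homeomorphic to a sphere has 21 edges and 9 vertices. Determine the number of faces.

Here V − E + F = 2.
F = 2 − V + E = 2 − 9 + 21 = 14.

14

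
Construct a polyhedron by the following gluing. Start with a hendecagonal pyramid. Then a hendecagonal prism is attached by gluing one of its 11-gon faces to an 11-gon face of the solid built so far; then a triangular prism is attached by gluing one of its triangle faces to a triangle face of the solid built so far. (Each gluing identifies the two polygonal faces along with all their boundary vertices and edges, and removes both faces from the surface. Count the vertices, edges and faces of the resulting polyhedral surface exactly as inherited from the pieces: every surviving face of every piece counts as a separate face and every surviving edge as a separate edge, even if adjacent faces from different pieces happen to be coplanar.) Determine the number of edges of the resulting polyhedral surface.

50

A hendecagonal pyramid: V=12, E=22, F=12.
Attach a hendecagonal prism (V=22, E=33, F=13) along an 11-gon: merge 11 vertices and 11 edges, delete both glued faces → V=23, E=44, F=23.
Attach a triangular prism (V=6, E=9, F=5) along a 3-gon: merge 3 vertices and 3 edges, delete both glued faces → V=26, E=50, F=26.
Check: V − E + F = 26 − 50 + 26 = 2.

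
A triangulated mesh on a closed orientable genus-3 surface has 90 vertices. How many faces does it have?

χ = 2 − 2·3 = -4, and every face is a triangle so 3F = 2E.
V − E + F = -4 with E = 3F/2 gives 90 − (3/2 − 1)·F = -4, so F = 188 and E = 282.

188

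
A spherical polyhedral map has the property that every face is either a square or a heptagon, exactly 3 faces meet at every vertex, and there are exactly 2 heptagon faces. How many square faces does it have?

7

Let x be the number of squares; then F = 2 + x.
Edge–face incidences: 2E = 7·2 + 4·x = 14 + 4x.
Every vertex has degree 3, so 3V = 2E.
Euler: V − E + F = 2 ⇒ (2E)/3 − E + (2 + x) = 2.
Multiply by 6: 2·(2E) − 3·(2E) + 6·(2 + x) = 12, i.e. 12 + 6x − (14 + 4x) = 12.
Collecting terms: 2x − 2 = 12, so 2x = 14, so x = 7.
Then 2E = 14 + 4·7 = 42, so E = 21, V = 2E/3 = 14, F = 2 + 7 = 9.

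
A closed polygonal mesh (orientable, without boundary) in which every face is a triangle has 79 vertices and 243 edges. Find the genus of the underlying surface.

2

Every face is a triangle and each edge borders two faces, so 3F = 2·243, giving F = 162.
χ = V − E + F = 79 − 243 + 162 = -2.
For a closed orientable surface χ = 2 − 2g, so g = (2 − (-2))/2 = 2.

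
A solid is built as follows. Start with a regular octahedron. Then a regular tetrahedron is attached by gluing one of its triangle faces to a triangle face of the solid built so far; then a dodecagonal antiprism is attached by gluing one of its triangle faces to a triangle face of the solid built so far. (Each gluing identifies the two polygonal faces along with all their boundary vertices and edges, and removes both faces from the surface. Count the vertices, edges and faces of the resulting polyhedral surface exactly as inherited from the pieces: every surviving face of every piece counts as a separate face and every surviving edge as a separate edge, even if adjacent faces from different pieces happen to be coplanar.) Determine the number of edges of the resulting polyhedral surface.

A regular octahedron: V=6, E=12, F=8.
Attach a regular tetrahedron (V=4, E=6, F=4) along a 3-gon: merge 3 vertices and 3 edges, delete both glued faces → V=7, E=15, F=10.
Attach a dodecagonal antiprism (V=24, E=48, F=26) along a 3-gon: merge 3 vertices and 3 edges, delete both glued faces → V=28, E=60, F=34.
Check: V − E + F = 28 − 60 + 34 = 2.

60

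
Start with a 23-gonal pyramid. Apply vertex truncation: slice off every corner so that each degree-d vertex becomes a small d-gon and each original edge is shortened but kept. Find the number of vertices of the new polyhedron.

92

The base solid has V = 24, E = 46, F = 24.
Truncation replaces each original edge-end by a new vertex, so V′ = 2E = 92.
Each original edge survives, and each old vertex of degree d contributes d new edges; summing degrees gives Σd = 2E, so E′ = E + 2E = 3E = 138.
Each original face survives and each original vertex becomes one new face: F′ = F + V = 48.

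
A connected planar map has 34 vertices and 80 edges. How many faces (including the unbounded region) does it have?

Euler's formula for a connected plane graph: V − E + F = 2, so F = 2 − 34 + 80 = 48.

48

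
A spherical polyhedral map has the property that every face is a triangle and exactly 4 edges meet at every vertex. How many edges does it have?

12

Each face has 3 edges and each edge borders two faces, so 2E = 3F.
Each vertex has degree 4, so 4V = 2E and hence V = 3F/4.
Euler: V − E + F = 2 ⇒ (3F/4) − (3F/2) + F = 2.
Multiply by 8: (6 − 12 + 8)F = 16, i.e. 2F = 16.
So F = 8, E = 3·8/2 = 12, V = 3·8/4 = 6.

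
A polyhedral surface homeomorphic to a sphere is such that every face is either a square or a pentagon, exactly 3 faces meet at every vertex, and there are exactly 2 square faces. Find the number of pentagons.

8

Let x be the number of pentagons; then F = 2 + x.
Edge–face incidences: 2E = 4·2 + 5·x = 8 + 5x.
Every vertex has degree 3, so 3V = 2E.
Euler: V − E + F = 2 ⇒ (2E)/3 − E + (2 + x) = 2.
Multiply by 6: 2·(2E) − 3·(2E) + 6·(2 + x) = 12, i.e. 12 + 6x − (8 + 5x) = 12.
Collecting terms: x + 4 = 12, so x = 8.
Then 2E = 8 + 5·8 = 48, so E = 24, V = 2E/3 = 16, F = 2 + 8 = 10.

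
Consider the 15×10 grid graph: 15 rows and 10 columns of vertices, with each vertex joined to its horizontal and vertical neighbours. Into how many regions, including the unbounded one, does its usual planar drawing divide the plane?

The grid has V = 15·10 = 150 vertices and E = 15·9 + 10·14 = 275 edges.
F = 2 − V + E = 2 − 150 + 275 = 127.

127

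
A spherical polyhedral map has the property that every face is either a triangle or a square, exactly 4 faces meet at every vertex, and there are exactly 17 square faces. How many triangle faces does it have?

8

Let x be the number of triangles; then F = 17 + x.
Edge–face incidences: 2E = 4·17 + 3·x = 68 + 3x.
Every vertex has degree 4, so 4V = 2E.
Euler: V − E + F = 2 ⇒ (2E)/4 − E + (17 + x) = 2.
Multiply by 8: 2·(2E) − 4·(2E) + 8·(17 + x) = 16, i.e. 136 + 8x − 2·(68 + 3x) = 16.
Collecting terms: 2x = 16, so x = 8.
Then 2E = 68 + 3·8 = 92, so E = 46, V = 2E/4 = 23, F = 17 + 8 = 25.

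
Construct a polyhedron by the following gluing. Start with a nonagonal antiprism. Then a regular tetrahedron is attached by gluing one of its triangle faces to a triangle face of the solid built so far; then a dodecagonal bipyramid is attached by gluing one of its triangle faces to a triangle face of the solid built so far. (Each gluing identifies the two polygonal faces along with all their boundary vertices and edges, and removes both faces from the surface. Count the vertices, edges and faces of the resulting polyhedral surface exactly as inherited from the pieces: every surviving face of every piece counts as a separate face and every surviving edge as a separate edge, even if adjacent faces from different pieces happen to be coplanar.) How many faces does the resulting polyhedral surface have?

44

A nonagonal antiprism: V=18, E=36, F=20.
Attach a regular tetrahedron (V=4, E=6, F=4) along a 3-gon: merge 3 vertices and 3 edges, delete both glued faces → V=19, E=39, F=22.
Attach a dodecagonal bipyramid (V=14, E=36, F=24) along a 3-gon: merge 3 vertices and 3 edges, delete both glued faces → V=30, E=72, F=44.
Check: V − E + F = 30 − 72 + 44 = 2.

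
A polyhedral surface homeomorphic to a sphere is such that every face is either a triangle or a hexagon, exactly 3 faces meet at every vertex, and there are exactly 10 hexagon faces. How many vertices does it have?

24

Let x be the number of triangles; then F = 10 + x.
Edge–face incidences: 2E = 6·10 + 3·x = 60 + 3x.
Every vertex has degree 3, so 3V = 2E.
Euler: V − E + F = 2 ⇒ (2E)/3 − E + (10 + x) = 2.
Multiply by 6: 2·(2E) − 3·(2E) + 6·(10 + x) = 12, i.e. 60 + 6x − (60 + 3x) = 12.
Collecting terms: 3x = 12, so x = 4.
Then 2E = 60 + 3·4 = 72, so E = 36, V = 2E/3 = 24, F = 10 + 4 = 14.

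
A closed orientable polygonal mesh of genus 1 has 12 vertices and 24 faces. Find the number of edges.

For a closed orientable surface of genus 1, χ = 2 − 2·1 = 0.
E = V + F − (0) = 12 + 24 − (0) = 36.

36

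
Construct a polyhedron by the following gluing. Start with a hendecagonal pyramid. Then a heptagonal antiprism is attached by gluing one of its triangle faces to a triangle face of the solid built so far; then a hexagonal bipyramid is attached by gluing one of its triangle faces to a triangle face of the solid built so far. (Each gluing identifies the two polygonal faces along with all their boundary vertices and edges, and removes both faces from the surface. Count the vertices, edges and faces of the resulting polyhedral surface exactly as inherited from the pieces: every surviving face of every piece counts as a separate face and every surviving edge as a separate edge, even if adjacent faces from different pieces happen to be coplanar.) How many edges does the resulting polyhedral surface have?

A hendecagonal pyramid: V=12, E=22, F=12.
Attach a heptagonal antiprism (V=14, E=28, F=16) along a 3-gon: merge 3 vertices and 3 edges, delete both glued faces → V=23, E=47, F=26.
Attach a hexagonal bipyramid (V=8, E=18, F=12) along a 3-gon: merge 3 vertices and 3 edges, delete both glued faces → V=28, E=62, F=36.
Check: V − E + F = 28 − 62 + 36 = 2.

62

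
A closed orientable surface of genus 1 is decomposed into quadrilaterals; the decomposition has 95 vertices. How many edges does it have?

χ = 2 − 2·1 = 0, and every face is a square so 4F = 2E.
V − E + F = 0 with E = 4F/2 gives 95 − (4/2 − 1)·F = 0, so F = 95 and E = 190.

190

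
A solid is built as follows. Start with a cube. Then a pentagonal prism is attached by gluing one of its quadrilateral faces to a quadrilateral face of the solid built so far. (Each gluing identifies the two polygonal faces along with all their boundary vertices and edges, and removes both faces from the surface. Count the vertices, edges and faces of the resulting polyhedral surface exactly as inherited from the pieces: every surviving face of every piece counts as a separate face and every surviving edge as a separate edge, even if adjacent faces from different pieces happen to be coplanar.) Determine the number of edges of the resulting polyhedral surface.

23

A cube: V=8, E=12, F=6.
Attach a pentagonal prism (V=10, E=15, F=7) along a 4-gon: merge 4 vertices and 4 edges, delete both glued faces → V=14, E=23, F=11.
Check: V − E + F = 14 − 23 + 11 = 2.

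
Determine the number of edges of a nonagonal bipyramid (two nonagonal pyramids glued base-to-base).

27

A bipyramid over an n-gon has 2n triangular faces and n + 2 vertices: V = 9 + 2 = 11, E = 3·9 = 27, F = 2·9 = 18.
Check: V − E + F = 11 − 27 + 18 = 2.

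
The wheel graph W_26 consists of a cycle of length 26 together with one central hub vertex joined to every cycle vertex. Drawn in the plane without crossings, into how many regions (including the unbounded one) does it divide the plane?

27

W_26 has V = 26 + 1 = 27 vertices and E = 2·26 = 52 edges.
By Euler's formula F = 2 − V + E = 2 − 27 + 52 = 27.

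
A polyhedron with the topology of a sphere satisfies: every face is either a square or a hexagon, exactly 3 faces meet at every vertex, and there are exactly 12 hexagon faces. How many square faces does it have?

Let x be the number of squares; then F = 12 + x.
Edge–face incidences: 2E = 6·12 + 4·x = 72 + 4x.
Every vertex has degree 3, so 3V = 2E.
Euler: V − E + F = 2 ⇒ (2E)/3 − E + (12 + x) = 2.
Multiply by 6: 2·(2E) − 3·(2E) + 6·(12 + x) = 12, i.e. 72 + 6x − (72 + 4x) = 12.
Collecting terms: 2x = 12, so x = 6.
Then 2E = 72 + 4·6 = 96, so E = 48, V = 2E/3 = 32, F = 12 + 6 = 18.

6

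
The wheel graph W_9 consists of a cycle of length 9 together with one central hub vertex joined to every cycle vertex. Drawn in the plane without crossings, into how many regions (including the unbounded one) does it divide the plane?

10

W_9 has V = 9 + 1 = 10 vertices and E = 2·9 = 18 edges.
By Euler's formula F = 2 − V + E = 2 − 10 + 18 = 10.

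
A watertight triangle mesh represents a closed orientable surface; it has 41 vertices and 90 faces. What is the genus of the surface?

Every face is a triangle, so 2E = 3·90 = 270, giving E = 135.
χ = V − E + F = 41 − 135 + 90 = -4.
For a closed orientable surface χ = 2 − 2g, so g = (2 − (-4))/2 = 3.

3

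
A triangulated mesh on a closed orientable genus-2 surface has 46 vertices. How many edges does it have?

144

χ = 2 − 2·2 = -2, and every face is a triangle so 3F = 2E.
V − E + F = -2 with E = 3F/2 gives 46 − (3/2 − 1)·F = -2, so F = 96 and E = 144.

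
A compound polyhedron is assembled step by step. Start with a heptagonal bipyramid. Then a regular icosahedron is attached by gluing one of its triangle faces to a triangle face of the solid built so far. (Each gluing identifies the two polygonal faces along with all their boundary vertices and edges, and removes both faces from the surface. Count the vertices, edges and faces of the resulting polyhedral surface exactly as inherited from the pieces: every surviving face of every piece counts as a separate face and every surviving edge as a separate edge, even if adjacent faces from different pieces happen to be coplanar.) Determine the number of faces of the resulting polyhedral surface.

A heptagonal bipyramid: V=9, E=21, F=14.
Attach a regular icosahedron (V=12, E=30, F=20) along a 3-gon: merge 3 vertices and 3 edges, delete both glued faces → V=18, E=48, F=32.
Check: V − E + F = 18 − 48 + 32 = 2.

32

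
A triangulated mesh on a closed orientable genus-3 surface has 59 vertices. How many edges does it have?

χ = 2 − 2·3 = -4, and every face is a triangle so 3F = 2E.
V − E + F = -4 with E = 3F/2 gives 59 − (3/2 − 1)·F = -4, so F = 126 and E = 189.

189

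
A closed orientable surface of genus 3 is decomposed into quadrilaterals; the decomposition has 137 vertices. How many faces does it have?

χ = 2 − 2·3 = -4, and every face is a square so 4F = 2E.
V − E + F = -4 with E = 4F/2 gives 137 − (4/2 − 1)·F = -4, so F = 141 and E = 282.

141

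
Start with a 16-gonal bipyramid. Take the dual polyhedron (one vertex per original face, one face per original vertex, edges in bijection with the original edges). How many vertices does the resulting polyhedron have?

32

The base solid has V = 18, E = 48, F = 32.
The dual swaps V and F and preserves E: V′ = F = 32, E′ = E = 48, F′ = V = 18.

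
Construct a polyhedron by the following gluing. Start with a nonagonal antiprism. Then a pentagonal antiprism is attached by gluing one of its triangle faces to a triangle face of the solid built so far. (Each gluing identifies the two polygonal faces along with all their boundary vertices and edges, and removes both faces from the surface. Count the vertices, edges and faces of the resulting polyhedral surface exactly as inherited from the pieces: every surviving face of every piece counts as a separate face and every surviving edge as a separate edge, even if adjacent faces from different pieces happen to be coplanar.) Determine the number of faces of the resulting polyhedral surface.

30

A nonagonal antiprism: V=18, E=36, F=20.
Attach a pentagonal antiprism (V=10, E=20, F=12) along a 3-gon: merge 3 vertices and 3 edges, delete both glued faces → V=25, E=53, F=30.
Check: V − E + F = 25 − 53 + 30 = 2.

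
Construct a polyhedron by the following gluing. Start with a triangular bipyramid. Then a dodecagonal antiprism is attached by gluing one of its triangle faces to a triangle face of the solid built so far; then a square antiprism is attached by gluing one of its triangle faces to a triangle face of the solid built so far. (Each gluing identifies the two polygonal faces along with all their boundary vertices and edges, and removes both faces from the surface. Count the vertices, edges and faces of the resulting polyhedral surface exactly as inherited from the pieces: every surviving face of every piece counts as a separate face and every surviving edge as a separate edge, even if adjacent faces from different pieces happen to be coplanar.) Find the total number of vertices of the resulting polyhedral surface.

A triangular bipyramid: V=5, E=9, F=6.
Attach a dodecagonal antiprism (V=24, E=48, F=26) along a 3-gon: merge 3 vertices and 3 edges, delete both glued faces → V=26, E=54, F=30.
Attach a square antiprism (V=8, E=16, F=10) along a 3-gon: merge 3 vertices and 3 edges, delete both glued faces → V=31, E=67, F=38.
Check: V − E + F = 31 − 67 + 38 = 2.

31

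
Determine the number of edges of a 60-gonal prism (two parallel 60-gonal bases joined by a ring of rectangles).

A prism on an n-gon has two n-gon bases and n rectangular sides: V = 2·60 = 120, E = 3·60 = 180, F = 60 + 2 = 62.

180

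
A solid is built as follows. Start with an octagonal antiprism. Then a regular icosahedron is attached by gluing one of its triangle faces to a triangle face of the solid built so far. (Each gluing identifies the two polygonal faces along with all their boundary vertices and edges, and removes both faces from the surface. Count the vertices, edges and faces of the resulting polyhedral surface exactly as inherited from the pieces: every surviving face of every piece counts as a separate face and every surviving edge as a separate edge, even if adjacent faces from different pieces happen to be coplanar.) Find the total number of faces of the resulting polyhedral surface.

An octagonal antiprism: V=16, E=32, F=18.
Attach a regular icosahedron (V=12, E=30, F=20) along a 3-gon: merge 3 vertices and 3 edges, delete both glued faces → V=25, E=59, F=36.
Check: V − E + F = 25 − 59 + 36 = 2.

36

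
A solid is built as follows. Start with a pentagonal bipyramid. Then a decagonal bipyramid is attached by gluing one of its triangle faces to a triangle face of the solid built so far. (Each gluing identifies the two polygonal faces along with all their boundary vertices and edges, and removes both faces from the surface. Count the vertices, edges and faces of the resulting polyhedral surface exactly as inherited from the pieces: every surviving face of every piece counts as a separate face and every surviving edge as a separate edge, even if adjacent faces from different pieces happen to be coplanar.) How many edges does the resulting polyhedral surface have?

A pentagonal bipyramid: V=7, E=15, F=10.
Attach a decagonal bipyramid (V=12, E=30, F=20) along a 3-gon: merge 3 vertices and 3 edges, delete both glued faces → V=16, E=42, F=28.
Check: V − E + F = 16 − 42 + 28 = 2.

42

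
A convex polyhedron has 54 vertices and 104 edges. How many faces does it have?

Here V − E + F = 2.
F = 2 − V + E = 2 − 54 + 104 = 52.

52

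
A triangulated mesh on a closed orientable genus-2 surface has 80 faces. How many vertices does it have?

χ = 2 − 2·2 = -2, and every face is a triangle so 3F = 2E.
E = 3·80/2 = 120. Then V = -2 + E − F = -2 + 120 − 80 = 38.

38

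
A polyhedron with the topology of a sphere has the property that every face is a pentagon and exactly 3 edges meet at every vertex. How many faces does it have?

12

Each face has 5 edges and each edge borders two faces, so 2E = 5F.
Each vertex has degree 3, so 3V = 2E and hence V = 5F/3.
Euler: V − E + F = 2 ⇒ (5F/3) − (5F/2) + F = 2.
Multiply by 6: (10 − 15 + 6)F = 12, i.e. 1F = 12.
So F = 12, E = 5·12/2 = 30, V = 5·12/3 = 20.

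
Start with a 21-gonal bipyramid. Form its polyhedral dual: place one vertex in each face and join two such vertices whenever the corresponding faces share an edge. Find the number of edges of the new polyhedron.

63

The base solid has V = 23, E = 63, F = 42.
The dual swaps V and F and preserves E: V′ = F = 42, E′ = E = 63, F′ = V = 23.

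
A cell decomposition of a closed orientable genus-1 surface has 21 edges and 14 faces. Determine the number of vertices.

7

For a closed orientable surface of genus 1, χ = 2 − 2·1 = 0.
V = 0 + E − F = 0 + 21 − 14 = 7.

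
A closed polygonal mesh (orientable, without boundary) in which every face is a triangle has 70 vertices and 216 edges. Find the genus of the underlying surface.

2

Every face is a triangle and each edge borders two faces, so 3F = 2·216, giving F = 144.
χ = V − E + F = 70 − 216 + 144 = -2.
For a closed orientable surface χ = 2 − 2g, so g = (2 − (-2))/2 = 2.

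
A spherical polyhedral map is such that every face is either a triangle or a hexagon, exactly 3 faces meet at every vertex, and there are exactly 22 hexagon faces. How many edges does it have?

Let x be the number of triangles; then F = 22 + x.
Edge–face incidences: 2E = 6·22 + 3·x = 132 + 3x.
Every vertex has degree 3, so 3V = 2E.
Euler: V − E + F = 2 ⇒ (2E)/3 − E + (22 + x) = 2.
Multiply by 6: 2·(2E) − 3·(2E) + 6·(22 + x) = 12, i.e. 132 + 6x − (132 + 3x) = 12.
Collecting terms: 3x = 12, so x = 4.
Then 2E = 132 + 3·4 = 144, so E = 72, V = 2E/3 = 48, F = 22 + 4 = 26.

72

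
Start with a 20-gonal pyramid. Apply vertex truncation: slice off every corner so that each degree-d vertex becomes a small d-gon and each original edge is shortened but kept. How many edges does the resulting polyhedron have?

The base solid has V = 21, E = 40, F = 21.
Truncation replaces each original edge-end by a new vertex, so V′ = 2E = 80.
Each original edge survives, and each old vertex of degree d contributes d new edges; summing degrees gives Σd = 2E, so E′ = E + 2E = 3E = 120.
Each original face survives and each original vertex becomes one new face: F′ = F + V = 42.

120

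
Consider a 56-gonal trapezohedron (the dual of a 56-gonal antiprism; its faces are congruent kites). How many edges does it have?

224

The n-trapezohedron (dual of the n-antiprism) has V = 2·56 + 2 = 114, E = 4·56 = 224, F = 2·56 = 112.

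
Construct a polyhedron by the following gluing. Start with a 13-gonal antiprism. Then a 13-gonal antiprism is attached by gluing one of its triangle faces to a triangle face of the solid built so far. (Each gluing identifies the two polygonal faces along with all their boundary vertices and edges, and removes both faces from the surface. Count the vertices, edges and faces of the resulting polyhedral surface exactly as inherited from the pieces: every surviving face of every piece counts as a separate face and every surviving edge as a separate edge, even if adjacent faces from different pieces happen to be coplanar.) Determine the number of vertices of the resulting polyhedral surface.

49

A 13-gonal antiprism: V=26, E=52, F=28.
Attach a 13-gonal antiprism (V=26, E=52, F=28) along a 3-gon: merge 3 vertices and 3 edges, delete both glued faces → V=49, E=101, F=54.
Check: V − E + F = 49 − 101 + 54 = 2.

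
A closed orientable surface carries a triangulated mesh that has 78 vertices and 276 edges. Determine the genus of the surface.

Every face is a triangle and each edge borders two faces, so 3F = 2·276, giving F = 184.
χ = V − E + F = 78 − 276 + 184 = -14.
For a closed orientable surface χ = 2 − 2g, so g = (2 − (-14))/2 = 8.

8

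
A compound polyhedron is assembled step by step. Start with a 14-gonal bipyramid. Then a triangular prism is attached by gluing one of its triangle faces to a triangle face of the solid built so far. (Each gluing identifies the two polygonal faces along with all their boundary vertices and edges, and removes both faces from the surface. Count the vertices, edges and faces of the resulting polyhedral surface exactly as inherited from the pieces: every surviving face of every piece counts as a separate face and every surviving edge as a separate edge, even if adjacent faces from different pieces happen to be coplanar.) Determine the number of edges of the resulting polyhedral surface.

48

A 14-gonal bipyramid: V=16, E=42, F=28.
Attach a triangular prism (V=6, E=9, F=5) along a 3-gon: merge 3 vertices and 3 edges, delete both glued faces → V=19, E=48, F=31.
Check: V − E + F = 19 − 48 + 31 = 2.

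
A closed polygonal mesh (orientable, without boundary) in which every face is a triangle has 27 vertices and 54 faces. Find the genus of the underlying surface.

1

Every face is a triangle, so 2E = 3·54 = 162, giving E = 81.
χ = V − E + F = 27 − 81 + 54 = 0.
For a closed orientable surface χ = 2 − 2g, so g = (2 − (0))/2 = 1.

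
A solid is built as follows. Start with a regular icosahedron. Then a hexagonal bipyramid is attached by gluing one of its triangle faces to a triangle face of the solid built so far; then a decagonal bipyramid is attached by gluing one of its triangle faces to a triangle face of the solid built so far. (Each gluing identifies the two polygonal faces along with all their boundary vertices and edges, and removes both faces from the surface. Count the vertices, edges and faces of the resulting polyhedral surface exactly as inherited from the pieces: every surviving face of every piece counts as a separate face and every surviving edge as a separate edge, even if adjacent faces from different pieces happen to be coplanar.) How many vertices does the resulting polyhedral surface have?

26

A regular icosahedron: V=12, E=30, F=20.
Attach a hexagonal bipyramid (V=8, E=18, F=12) along a 3-gon: merge 3 vertices and 3 edges, delete both glued faces → V=17, E=45, F=30.
Attach a decagonal bipyramid (V=12, E=30, F=20) along a 3-gon: merge 3 vertices and 3 edges, delete both glued faces → V=26, E=72, F=48.
Check: V − E + F = 26 − 72 + 48 = 2.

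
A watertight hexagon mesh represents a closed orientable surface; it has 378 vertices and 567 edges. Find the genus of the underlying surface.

Every face is a hexagon and each edge borders two faces, so 6F = 2·567, giving F = 189.
χ = V − E + F = 378 − 567 + 189 = 0.
For a closed orientable surface χ = 2 − 2g, so g = (2 − (0))/2 = 1.

1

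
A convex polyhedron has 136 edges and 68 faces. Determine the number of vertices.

70

Here V − E + F = 2.
V = 2 + E − F = 2 + 136 − 68 = 70.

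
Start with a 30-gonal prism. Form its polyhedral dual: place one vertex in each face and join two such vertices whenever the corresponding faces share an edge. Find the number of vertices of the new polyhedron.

32

The base solid has V = 60, E = 90, F = 32.
The dual swaps V and F and preserves E: V′ = F = 32, E′ = E = 90, F′ = V = 60.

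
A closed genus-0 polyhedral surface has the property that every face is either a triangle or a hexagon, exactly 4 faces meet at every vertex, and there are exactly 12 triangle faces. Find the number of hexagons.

Let x be the number of hexagons; then F = 12 + x.
Edge–face incidences: 2E = 3·12 + 6·x = 36 + 6x.
Every vertex has degree 4, so 4V = 2E.
Euler: V − E + F = 2 ⇒ (2E)/4 − E + (12 + x) = 2.
Multiply by 8: 2·(2E) − 4·(2E) + 8·(12 + x) = 16, i.e. 96 + 8x − 2·(36 + 6x) = 16.
Collecting terms: −4x + 24 = 16, so −4x = −8, so x = 2.
Then 2E = 36 + 6·2 = 48, so E = 24, V = 2E/4 = 12, F = 12 + 2 = 14.

2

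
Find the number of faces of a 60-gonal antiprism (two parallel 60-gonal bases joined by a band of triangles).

122

An antiprism on an n-gon has two n-gon caps and 2n triangles: V = 2·60 = 120, E = 4·60 = 240, F = 2·60 + 2 = 122.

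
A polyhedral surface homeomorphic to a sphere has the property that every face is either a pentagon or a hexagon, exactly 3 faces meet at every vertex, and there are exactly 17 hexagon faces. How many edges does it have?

Let x be the number of pentagons; then F = 17 + x.
Edge–face incidences: 2E = 6·17 + 5·x = 102 + 5x.
Every vertex has degree 3, so 3V = 2E.
Euler: V − E + F = 2 ⇒ (2E)/3 − E + (17 + x) = 2.
Multiply by 6: 2·(2E) − 3·(2E) + 6·(17 + x) = 12, i.e. 102 + 6x − (102 + 5x) = 12.
Collecting terms: x = 12.
Then 2E = 102 + 5·12 = 162, so E = 81, V = 2E/3 = 54, F = 17 + 12 = 29.

81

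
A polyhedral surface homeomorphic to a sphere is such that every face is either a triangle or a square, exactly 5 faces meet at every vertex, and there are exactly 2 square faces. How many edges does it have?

40

Let x be the number of triangles; then F = 2 + x.
Edge–face incidences: 2E = 4·2 + 3·x = 8 + 3x.
Every vertex has degree 5, so 5V = 2E.
Euler: V − E + F = 2 ⇒ (2E)/5 − E + (2 + x) = 2.
Multiply by 10: 2·(2E) − 5·(2E) + 10·(2 + x) = 20, i.e. 20 + 10x − 3·(8 + 3x) = 20.
Collecting terms: x − 4 = 20, so x = 24.
Then 2E = 8 + 3·24 = 80, so E = 40, V = 2E/5 = 16, F = 2 + 24 = 26.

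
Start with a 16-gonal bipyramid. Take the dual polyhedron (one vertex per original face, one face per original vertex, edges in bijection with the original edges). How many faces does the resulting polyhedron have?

18

The base solid has V = 18, E = 48, F = 32.
The dual swaps V and F and preserves E: V′ = F = 32, E′ = E = 48, F′ = V = 18.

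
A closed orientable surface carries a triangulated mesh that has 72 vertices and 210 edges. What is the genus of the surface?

Every face is a triangle and each edge borders two faces, so 3F = 2·210, giving F = 140.
χ = V − E + F = 72 − 210 + 140 = 2.
For a closed orientable surface χ = 2 − 2g, so g = (2 − (2))/2 = 0.

0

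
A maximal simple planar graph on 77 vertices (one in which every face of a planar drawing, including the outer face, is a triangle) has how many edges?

In a plane triangulation 3F = 2E and V − E + F = 2, so E = 3V − 6 = 3·77 − 6 = 225.

225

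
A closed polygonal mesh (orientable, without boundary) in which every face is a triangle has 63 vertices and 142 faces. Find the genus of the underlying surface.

5

Every face is a triangle, so 2E = 3·142 = 426, giving E = 213.
χ = V − E + F = 63 − 213 + 142 = -8.
For a closed orientable surface χ = 2 − 2g, so g = (2 − (-8))/2 = 5.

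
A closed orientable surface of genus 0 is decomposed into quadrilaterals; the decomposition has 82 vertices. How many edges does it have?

χ = 2 − 2·0 = 2, and every face is a square so 4F = 2E.
V − E + F = 2 with E = 4F/2 gives 82 − (4/2 − 1)·F = 2, so F = 80 and E = 160.

160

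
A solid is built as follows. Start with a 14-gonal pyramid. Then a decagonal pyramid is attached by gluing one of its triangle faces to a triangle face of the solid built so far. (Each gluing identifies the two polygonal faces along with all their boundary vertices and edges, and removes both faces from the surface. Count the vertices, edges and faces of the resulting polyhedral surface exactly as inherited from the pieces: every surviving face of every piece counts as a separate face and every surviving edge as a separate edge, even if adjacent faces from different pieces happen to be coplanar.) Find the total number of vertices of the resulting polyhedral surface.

23

A 14-gonal pyramid: V=15, E=28, F=15.
Attach a decagonal pyramid (V=11, E=20, F=11) along a 3-gon: merge 3 vertices and 3 edges, delete both glued faces → V=23, E=45, F=24.
Check: V − E + F = 23 − 45 + 24 = 2.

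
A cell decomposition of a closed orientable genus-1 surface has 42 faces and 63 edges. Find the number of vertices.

For a closed orientable surface of genus 1, χ = 2 − 2·1 = 0.
V = 0 + E − F = 0 + 63 − 42 = 21.

21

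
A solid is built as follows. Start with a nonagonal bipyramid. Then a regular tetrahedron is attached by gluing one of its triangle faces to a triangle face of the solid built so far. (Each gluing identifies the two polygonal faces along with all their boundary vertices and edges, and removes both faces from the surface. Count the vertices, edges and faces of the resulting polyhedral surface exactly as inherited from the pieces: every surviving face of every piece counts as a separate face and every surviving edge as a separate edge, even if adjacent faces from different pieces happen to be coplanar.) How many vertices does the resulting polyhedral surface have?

12

A nonagonal bipyramid: V=11, E=27, F=18.
Attach a regular tetrahedron (V=4, E=6, F=4) along a 3-gon: merge 3 vertices and 3 edges, delete both glued faces → V=12, E=30, F=20.
Check: V − E + F = 12 − 30 + 20 = 2.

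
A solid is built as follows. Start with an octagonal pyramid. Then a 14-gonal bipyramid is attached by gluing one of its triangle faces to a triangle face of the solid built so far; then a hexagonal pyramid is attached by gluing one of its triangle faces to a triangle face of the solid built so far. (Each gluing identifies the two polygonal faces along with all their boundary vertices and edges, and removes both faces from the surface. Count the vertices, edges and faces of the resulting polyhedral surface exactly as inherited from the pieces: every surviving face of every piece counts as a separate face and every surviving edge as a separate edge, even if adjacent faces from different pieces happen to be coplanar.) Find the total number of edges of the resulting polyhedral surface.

An octagonal pyramid: V=9, E=16, F=9.
Attach a 14-gonal bipyramid (V=16, E=42, F=28) along a 3-gon: merge 3 vertices and 3 edges, delete both glued faces → V=22, E=55, F=35.
Attach a hexagonal pyramid (V=7, E=12, F=7) along a 3-gon: merge 3 vertices and 3 edges, delete both glued faces → V=26, E=64, F=40.
Check: V − E + F = 26 − 64 + 40 = 2.

64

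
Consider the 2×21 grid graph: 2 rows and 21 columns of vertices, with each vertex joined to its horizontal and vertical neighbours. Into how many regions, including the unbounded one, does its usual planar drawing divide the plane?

21

The grid has V = 2·21 = 42 vertices and E = 2·20 + 21·1 = 61 edges.
F = 2 − V + E = 2 − 42 + 61 = 21.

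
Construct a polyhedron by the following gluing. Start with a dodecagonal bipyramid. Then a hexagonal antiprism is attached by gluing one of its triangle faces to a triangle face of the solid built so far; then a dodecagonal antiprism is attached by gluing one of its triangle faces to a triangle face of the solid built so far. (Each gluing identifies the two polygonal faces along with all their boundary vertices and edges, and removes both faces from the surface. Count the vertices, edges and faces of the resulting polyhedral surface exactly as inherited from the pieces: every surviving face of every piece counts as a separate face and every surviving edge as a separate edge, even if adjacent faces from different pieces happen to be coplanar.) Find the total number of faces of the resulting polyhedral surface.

A dodecagonal bipyramid: V=14, E=36, F=24.
Attach a hexagonal antiprism (V=12, E=24, F=14) along a 3-gon: merge 3 vertices and 3 edges, delete both glued faces → V=23, E=57, F=36.
Attach a dodecagonal antiprism (V=24, E=48, F=26) along a 3-gon: merge 3 vertices and 3 edges, delete both glued faces → V=44, E=102, F=60.
Check: V − E + F = 44 − 102 + 60 = 2.

60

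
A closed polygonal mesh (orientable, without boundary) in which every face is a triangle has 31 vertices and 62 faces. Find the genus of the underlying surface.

1

Every face is a triangle, so 2E = 3·62 = 186, giving E = 93.
χ = V − E + F = 31 − 93 + 62 = 0.
For a closed orientable surface χ = 2 − 2g, so g = (2 − (0))/2 = 1.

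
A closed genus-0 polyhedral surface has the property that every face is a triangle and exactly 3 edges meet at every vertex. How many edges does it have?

Each face has 3 edges and each edge borders two faces, so 2E = 3F.
Each vertex has degree 3, so 3V = 2E and hence V = 3F/3.
Euler: V − E + F = 2 ⇒ (3F/3) − (3F/2) + F = 2.
Multiply by 6: (6 − 9 + 6)F = 12, i.e. 3F = 12.
So F = 4, E = 3·4/2 = 6, V = 3·4/3 = 4.

6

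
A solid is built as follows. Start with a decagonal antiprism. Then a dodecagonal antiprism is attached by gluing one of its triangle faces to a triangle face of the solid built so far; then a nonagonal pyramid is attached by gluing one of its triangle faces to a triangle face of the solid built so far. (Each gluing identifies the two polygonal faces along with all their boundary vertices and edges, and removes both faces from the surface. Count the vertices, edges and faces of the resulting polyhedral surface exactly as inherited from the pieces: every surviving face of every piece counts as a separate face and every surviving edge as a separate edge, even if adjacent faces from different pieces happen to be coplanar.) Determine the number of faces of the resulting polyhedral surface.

A decagonal antiprism: V=20, E=40, F=22.
Attach a dodecagonal antiprism (V=24, E=48, F=26) along a 3-gon: merge 3 vertices and 3 edges, delete both glued faces → V=41, E=85, F=46.
Attach a nonagonal pyramid (V=10, E=18, F=10) along a 3-gon: merge 3 vertices and 3 edges, delete both glued faces → V=48, E=100, F=54.
Check: V − E + F = 48 − 100 + 54 = 2.

54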